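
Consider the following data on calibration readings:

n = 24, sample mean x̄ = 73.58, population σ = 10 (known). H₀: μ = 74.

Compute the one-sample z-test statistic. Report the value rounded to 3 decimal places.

test statistic = -0.206

SE = σ/√n = 10/√24 = 2.0412
z = (x̄−μ₀)/SE = (73.58−74)/2.0412 = -0.2058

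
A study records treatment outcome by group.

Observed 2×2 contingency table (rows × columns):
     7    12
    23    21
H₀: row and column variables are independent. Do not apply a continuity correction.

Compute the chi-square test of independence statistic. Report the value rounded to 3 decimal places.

Row totals [19, 44], col totals [30, 33], n=63
χ² = (7−9.05)²/9.05 + (12−9.95)²/9.95 + (23−20.95)²/20.95 + (21−23.05)²/23.05 = 1.2667
df = 1

test statistic = 1.267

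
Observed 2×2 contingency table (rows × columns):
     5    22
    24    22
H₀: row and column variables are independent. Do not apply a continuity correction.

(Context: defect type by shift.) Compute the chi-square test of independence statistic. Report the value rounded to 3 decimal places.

Row totals [27, 46], col totals [29, 44], n=73
χ² = (5−10.73)²/10.73 + (22−16.27)²/16.27 + (24−18.27)²/18.27 + (22−27.73)²/27.73 = 8.0483
df = 1

test statistic = 8.048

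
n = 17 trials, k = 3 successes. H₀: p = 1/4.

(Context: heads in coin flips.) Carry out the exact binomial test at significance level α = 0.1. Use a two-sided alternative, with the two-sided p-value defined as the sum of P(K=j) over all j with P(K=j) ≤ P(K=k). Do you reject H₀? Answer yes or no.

Exact binomial: n=17, k=3, p₀=1/4=0.2500
P(X=j) = C(n,j)·p₀^j·(1−p₀)^(n−j); p = Σ P(X=j) over j with P(X=j) ≤ P(X=3)
p-value (two-sided) = 0.58771
At α=0.1: p ≥ α → fail to reject H₀

reject H₀: no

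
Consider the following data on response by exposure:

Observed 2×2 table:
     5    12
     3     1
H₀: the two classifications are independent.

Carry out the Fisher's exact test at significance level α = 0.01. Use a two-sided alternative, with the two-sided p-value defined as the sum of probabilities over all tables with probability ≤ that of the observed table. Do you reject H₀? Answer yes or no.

reject H₀: no

Margins: r₁=17, r₂=4, c₁=8, c₂=13, n=21
p_obs = C(17,5)·C(4,3)/C(21,8); sum pmf over tables with pmf ≤ p_obs
p-value (two-sided) = 0.25280
At α=0.01: p ≥ α → fail to reject H₀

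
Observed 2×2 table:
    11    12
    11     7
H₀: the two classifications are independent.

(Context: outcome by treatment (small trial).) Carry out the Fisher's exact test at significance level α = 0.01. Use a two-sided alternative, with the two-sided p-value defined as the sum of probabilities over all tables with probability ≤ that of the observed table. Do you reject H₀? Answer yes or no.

reject H₀: no

Margins: r₁=23, r₂=18, c₁=22, c₂=19, n=41
p_obs = C(23,11)·C(18,11)/C(41,22); sum pmf over tables with pmf ≤ p_obs
p-value (two-sided) = 0.53083
At α=0.01: p ≥ α → fail to reject H₀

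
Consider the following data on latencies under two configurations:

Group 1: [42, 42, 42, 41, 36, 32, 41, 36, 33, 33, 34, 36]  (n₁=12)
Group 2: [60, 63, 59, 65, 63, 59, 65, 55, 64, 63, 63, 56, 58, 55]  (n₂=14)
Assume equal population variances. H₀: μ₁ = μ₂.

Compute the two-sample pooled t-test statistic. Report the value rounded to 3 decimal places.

x̄₁=37.333, s₁=3.985, n₁=12
x̄₂=60.571, s₂=3.610, n₂=14
s_p² = [11·3.985² + 13·3.610²]/24 = 14.3373
SE = √(s_p²·(1/12+1/14)) = 1.4896
t = (37.333−60.571)/1.4896 = -15.6004
df = 24

test statistic = -15.600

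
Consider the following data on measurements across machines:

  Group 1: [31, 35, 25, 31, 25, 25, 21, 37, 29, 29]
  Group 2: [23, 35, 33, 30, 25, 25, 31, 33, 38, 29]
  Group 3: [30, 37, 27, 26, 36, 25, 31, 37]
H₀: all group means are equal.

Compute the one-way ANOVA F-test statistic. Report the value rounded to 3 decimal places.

test statistic = 0.517

Group means [28.80, 30.20, 31.12], grand mean 29.964
SSB = Σnᵢ(x̄ᵢ−x̄)² = 24.889; SSW = ΣΣ(x−x̄ᵢ)² = 602.075
MSB = 24.889/2 = 12.4446; MSW = 602.075/25 = 24.0830
F = MSB/MSW = 0.5167
df = (2, 25)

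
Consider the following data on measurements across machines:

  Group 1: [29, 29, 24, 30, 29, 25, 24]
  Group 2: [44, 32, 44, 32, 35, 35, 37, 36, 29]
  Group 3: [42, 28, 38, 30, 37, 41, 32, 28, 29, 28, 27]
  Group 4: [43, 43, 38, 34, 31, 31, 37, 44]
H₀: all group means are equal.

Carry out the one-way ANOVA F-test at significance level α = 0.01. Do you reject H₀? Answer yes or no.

reject H₀: yes

Group means [27.14, 36.00, 32.73, 37.62], grand mean 33.571
SSB = Σnᵢ(x̄ᵢ−x̄)² = 481.657; SSW = ΣΣ(x−x̄ᵢ)² = 776.914
MSB = 481.657/3 = 160.5525; MSW = 776.914/31 = 25.0617
F = MSB/MSW = 6.4063
df = (3, 31)
p-value (upper-tail) = 0.00167
At α=0.01: p < α → reject H₀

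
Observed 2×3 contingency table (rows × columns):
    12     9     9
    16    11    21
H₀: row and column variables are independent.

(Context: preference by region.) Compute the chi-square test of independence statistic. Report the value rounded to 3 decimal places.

test statistic = 1.497

Row totals [30, 48], col totals [28, 20, 30], n=78
χ² = (12−10.77)²/10.77 + (9−7.69)²/7.69 + (9−11.54)²/11.54 + (16−17.23)²/17.23 + (11−12.31)²/12.31 + (21−18.46)²/18.46 = 1.4973
df = 2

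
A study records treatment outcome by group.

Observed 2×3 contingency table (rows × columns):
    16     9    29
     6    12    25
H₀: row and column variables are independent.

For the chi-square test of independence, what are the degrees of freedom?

degrees of freedom = 2

df = (r−1)(c−1) = (2−1)·(3−1) = 2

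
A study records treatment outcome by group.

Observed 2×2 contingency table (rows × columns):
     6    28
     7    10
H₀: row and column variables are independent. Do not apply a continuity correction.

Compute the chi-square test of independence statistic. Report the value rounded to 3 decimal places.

Row totals [34, 17], col totals [13, 38], n=51
χ² = (6−8.67)²/8.67 + (28−25.33)²/25.33 + (7−4.33)²/4.33 + (10−12.67)²/12.67 = 3.3036
df = 1

test statistic = 3.304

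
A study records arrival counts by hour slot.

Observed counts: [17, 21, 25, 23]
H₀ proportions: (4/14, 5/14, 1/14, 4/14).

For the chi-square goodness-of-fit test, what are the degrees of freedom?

df = k − 1 = 4 − 1 = 3

degrees of freedom = 3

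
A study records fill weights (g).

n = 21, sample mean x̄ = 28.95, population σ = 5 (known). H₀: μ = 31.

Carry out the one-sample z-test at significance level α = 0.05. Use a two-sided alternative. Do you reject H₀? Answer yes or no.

reject H₀: no

SE = σ/√n = 5/√21 = 1.0911
z = (x̄−μ₀)/SE = (28.95−31)/1.0911 = -1.8789
p-value (two-sided) = 0.06026
At α=0.05: p ≥ α → fail to reject H₀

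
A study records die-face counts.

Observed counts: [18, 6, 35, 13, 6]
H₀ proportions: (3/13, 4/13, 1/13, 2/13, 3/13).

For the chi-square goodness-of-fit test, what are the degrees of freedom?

degrees of freedom = 4

df = k − 1 = 5 − 1 = 4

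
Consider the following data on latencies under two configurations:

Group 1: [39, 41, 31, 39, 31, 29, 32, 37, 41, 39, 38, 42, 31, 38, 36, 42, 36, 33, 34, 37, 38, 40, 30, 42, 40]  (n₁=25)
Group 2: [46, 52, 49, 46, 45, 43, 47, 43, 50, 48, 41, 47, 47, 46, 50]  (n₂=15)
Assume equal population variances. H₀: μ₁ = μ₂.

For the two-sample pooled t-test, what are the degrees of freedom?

degrees of freedom = 38

df = n₁ + n₂ − 2 = 25 + 15 − 2 = 38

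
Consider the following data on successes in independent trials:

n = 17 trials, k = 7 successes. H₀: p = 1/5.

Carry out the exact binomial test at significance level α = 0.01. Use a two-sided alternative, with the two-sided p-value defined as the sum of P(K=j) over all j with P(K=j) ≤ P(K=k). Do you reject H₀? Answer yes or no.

reject H₀: no

Exact binomial: n=17, k=7, p₀=1/5=0.2000
P(X=j) = C(n,j)·p₀^j·(1−p₀)^(n−j); p = Σ P(X=j) over j with P(X=j) ≤ P(X=7)
p-value (two-sided) = 0.06018
At α=0.01: p ≥ α → fail to reject H₀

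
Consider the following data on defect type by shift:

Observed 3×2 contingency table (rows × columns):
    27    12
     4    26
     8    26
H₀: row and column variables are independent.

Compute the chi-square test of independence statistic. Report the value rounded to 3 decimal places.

Row totals [39, 30, 34], col totals [39, 64], n=103
χ² = (27−14.77)²/14.77 + (12−24.23)²/24.23 + (4−11.36)²/11.36 + (26−18.64)²/18.64 + (8−12.87)²/12.87 + (26−21.13)²/21.13 = 26.9518
df = 2

test statistic = 26.952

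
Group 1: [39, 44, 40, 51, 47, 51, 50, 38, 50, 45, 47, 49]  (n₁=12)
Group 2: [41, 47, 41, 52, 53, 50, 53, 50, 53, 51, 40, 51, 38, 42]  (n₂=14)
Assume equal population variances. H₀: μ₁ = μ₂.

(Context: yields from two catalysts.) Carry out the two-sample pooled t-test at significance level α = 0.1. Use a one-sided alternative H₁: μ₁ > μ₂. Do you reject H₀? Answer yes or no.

x̄₁=45.917, s₁=4.738, n₁=12
x̄₂=47.286, s₂=5.608, n₂=14
s_p² = [11·4.738² + 13·5.608²]/24 = 27.3239
SE = √(s_p²·(1/12+1/14)) = 2.0564
t = (45.917−47.286)/2.0564 = -0.6658
df = 24
p-value (one-sided, H₁ greater) = 0.74404
At α=0.1: p ≥ α → fail to reject H₀

reject H₀: no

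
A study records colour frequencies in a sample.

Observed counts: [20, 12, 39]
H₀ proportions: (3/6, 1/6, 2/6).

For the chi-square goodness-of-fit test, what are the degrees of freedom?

degrees of freedom = 2

df = k − 1 = 3 − 1 = 2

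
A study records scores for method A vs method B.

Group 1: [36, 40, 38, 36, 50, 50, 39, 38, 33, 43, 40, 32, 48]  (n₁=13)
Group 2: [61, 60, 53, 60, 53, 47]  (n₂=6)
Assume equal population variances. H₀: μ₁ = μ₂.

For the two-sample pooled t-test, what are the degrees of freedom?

degrees of freedom = 17

df = n₁ + n₂ − 2 = 13 + 6 − 2 = 17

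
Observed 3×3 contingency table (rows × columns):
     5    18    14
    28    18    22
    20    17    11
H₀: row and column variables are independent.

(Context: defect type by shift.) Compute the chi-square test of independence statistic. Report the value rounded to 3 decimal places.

test statistic = 11.325

Row totals [37, 68, 48], col totals [53, 53, 47], n=153
χ² = (5−12.82)²/12.82 + (18−12.82)²/12.82 + (14−11.37)²/11.37 + (28−23.56)²/23.56 + (18−23.56)²/23.56 + (22−20.89)²/20.89 + (20−16.63)²/16.63 + (17−16.63)²/16.63 + (11−14.75)²/14.75 = 11.3254
df = 4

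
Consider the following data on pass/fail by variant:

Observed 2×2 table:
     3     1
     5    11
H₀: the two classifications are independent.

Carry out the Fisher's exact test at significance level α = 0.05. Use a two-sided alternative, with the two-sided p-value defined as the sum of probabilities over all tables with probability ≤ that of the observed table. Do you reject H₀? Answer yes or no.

reject H₀: no

Margins: r₁=4, r₂=16, c₁=8, c₂=12, n=20
p_obs = C(4,3)·C(16,5)/C(20,8); sum pmf over tables with pmf ≤ p_obs
p-value (two-sided) = 0.25531
At α=0.05: p ≥ α → fail to reject H₀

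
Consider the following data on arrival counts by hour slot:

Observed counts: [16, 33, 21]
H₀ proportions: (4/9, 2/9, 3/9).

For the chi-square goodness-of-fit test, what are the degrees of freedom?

df = k − 1 = 3 − 1 = 2

degrees of freedom = 2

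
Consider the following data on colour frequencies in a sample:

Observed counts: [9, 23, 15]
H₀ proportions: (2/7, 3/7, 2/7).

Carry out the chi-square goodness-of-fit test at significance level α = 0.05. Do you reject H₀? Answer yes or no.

reject H₀: no

n = 47; E_i = n·p_i = [13.43, 20.14, 13.43]
χ² = (9−13.43)²/13.43 + (23−20.14)²/20.14 + (15−13.43)²/13.43 = 2.0496
df = 2
p-value (upper-tail) = 0.35886
At α=0.05: p ≥ α → fail to reject H₀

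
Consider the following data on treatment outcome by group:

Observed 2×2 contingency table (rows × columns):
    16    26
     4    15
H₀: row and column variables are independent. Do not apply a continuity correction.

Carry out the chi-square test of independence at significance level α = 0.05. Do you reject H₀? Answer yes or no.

Row totals [42, 19], col totals [20, 41], n=61
χ² = (16−13.77)²/13.77 + (26−28.23)²/28.23 + (4−6.23)²/6.23 + (15−12.77)²/12.77 = 1.7242
df = 1
p-value (upper-tail) = 0.18915
At α=0.05: p ≥ α → fail to reject H₀

reject H₀: no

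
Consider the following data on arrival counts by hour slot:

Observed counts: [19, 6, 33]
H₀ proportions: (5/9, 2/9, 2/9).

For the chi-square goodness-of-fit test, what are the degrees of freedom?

df = k − 1 = 3 − 1 = 2

degrees of freedom = 2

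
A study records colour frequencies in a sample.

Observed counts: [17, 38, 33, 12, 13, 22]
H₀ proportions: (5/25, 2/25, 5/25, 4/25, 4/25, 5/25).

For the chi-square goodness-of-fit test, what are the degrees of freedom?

df = k − 1 = 6 − 1 = 5

degrees of freedom = 5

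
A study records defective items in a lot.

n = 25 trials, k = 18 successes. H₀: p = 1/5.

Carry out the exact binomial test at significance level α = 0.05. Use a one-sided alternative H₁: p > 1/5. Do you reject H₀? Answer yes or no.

reject H₀: yes

Exact binomial: n=25, k=18, p₀=1/5=0.2000
P(X≥18) from Σ C(n,i)·p₀^i·(1−p₀)^(n−i)
p-value (one-sided, H₁ greater) = 0.00000
At α=0.05: p < α → reject H₀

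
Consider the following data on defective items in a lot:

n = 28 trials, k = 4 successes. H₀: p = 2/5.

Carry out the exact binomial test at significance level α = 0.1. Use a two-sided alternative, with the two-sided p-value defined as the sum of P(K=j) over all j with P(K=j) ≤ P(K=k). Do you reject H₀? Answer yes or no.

Exact binomial: n=28, k=4, p₀=2/5=0.4000
P(X=j) = C(n,j)·p₀^j·(1−p₀)^(n−j); p = Σ P(X=j) over j with P(X=j) ≤ P(X=4)
p-value (two-sided) = 0.00587
At α=0.1: p < α → reject H₀

reject H₀: yes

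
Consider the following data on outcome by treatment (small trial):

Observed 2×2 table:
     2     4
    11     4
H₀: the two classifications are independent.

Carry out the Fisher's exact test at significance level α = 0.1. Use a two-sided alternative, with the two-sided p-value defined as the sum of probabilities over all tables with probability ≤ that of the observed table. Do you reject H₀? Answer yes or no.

reject H₀: no

Margins: r₁=6, r₂=15, c₁=13, c₂=8, n=21
p_obs = C(6,2)·C(15,11)/C(21,13); sum pmf over tables with pmf ≤ p_obs
p-value (two-sided) = 0.14617
At α=0.1: p ≥ α → fail to reject H₀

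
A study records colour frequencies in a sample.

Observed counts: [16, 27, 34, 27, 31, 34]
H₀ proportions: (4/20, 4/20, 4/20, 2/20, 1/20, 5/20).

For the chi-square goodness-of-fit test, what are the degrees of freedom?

degrees of freedom = 5

df = k − 1 = 6 − 1 = 5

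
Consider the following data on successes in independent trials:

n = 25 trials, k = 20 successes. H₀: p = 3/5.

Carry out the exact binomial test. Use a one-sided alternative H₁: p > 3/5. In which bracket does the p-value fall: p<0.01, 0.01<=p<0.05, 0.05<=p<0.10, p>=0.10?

Exact binomial: n=25, k=20, p₀=3/5=0.6000
P(X≥20) from Σ C(n,i)·p₀^i·(1−p₀)^(n−i)
p-value (one-sided, H₁ greater) = 0.02936
→ bracket: 0.01<=p<0.05

p-value bracket: 0.01<=p<0.05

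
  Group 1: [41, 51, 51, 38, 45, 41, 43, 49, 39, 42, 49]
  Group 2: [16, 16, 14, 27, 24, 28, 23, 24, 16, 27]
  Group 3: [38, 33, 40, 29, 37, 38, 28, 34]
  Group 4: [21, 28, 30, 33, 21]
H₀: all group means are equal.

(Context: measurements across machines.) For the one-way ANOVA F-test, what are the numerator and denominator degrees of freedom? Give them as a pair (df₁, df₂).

degrees of freedom = [3, 30]

k = 4 groups, N = 34 total
df = (k−1, N−k) = (4−1, 34−4) = (3, 30)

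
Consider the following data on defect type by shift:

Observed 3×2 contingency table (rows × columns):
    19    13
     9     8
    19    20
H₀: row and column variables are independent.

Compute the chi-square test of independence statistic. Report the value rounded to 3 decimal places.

test statistic = 0.804

Row totals [32, 17, 39], col totals [47, 41], n=88
χ² = (19−17.09)²/17.09 + (13−14.91)²/14.91 + (9−9.08)²/9.08 + (8−7.92)²/7.92 + (19−20.83)²/20.83 + (20−18.17)²/18.17 = 0.8041
df = 2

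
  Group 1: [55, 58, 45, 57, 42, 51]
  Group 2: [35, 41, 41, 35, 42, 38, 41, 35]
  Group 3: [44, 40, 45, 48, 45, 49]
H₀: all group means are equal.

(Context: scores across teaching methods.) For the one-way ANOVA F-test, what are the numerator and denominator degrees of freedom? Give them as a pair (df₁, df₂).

degrees of freedom = [2, 17]

k = 3 groups, N = 20 total
df = (k−1, N−k) = (3−1, 20−3) = (2, 17)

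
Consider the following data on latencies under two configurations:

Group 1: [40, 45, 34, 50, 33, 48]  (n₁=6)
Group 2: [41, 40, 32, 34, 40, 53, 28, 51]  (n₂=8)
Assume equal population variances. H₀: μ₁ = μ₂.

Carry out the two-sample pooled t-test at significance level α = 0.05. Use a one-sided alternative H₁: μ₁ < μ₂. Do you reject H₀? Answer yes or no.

x̄₁=41.667, s₁=7.174, n₁=6
x̄₂=39.875, s₂=8.741, n₂=8
s_p² = [5·7.174² + 7·8.741²]/12 = 66.0174
SE = √(s_p²·(1/6+1/8)) = 4.3881
t = (41.667−39.875)/4.3881 = 0.4083
df = 12
p-value (one-sided, H₁ less) = 0.65488
At α=0.05: p ≥ α → fail to reject H₀

reject H₀: no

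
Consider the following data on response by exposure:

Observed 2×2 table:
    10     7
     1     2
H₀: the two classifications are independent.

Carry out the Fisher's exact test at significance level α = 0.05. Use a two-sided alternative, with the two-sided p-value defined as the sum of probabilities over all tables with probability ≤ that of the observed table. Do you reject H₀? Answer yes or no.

Margins: r₁=17, r₂=3, c₁=11, c₂=9, n=20
p_obs = C(17,10)·C(3,1)/C(20,11); sum pmf over tables with pmf ≤ p_obs
p-value (two-sided) = 0.56579
At α=0.05: p ≥ α → fail to reject H₀

reject H₀: no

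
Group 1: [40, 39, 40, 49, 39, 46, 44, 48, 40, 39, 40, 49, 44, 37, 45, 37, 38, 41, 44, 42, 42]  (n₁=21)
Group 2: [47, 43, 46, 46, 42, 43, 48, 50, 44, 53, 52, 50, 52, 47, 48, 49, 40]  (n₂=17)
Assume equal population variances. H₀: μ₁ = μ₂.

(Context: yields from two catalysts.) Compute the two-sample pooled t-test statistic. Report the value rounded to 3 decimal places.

x̄₁=42.048, s₁=3.748, n₁=21
x̄₂=47.059, s₂=3.766, n₂=17
s_p² = [20·3.748² + 16·3.766²]/36 = 14.1082
SE = √(s_p²·(1/21+1/17)) = 1.2254
t = (42.048−47.059)/1.2254 = -4.0893
df = 36

test statistic = -4.089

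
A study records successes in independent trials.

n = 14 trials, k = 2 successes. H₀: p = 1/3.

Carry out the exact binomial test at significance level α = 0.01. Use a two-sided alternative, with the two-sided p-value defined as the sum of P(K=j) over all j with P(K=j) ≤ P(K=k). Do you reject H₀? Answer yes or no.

reject H₀: no

Exact binomial: n=14, k=2, p₀=1/3=0.3333
P(X=j) = C(n,j)·p₀^j·(1−p₀)^(n−j); p = Σ P(X=j) over j with P(X=j) ≤ P(X=2)
p-value (two-sided) = 0.16295
At α=0.01: p ≥ α → fail to reject H₀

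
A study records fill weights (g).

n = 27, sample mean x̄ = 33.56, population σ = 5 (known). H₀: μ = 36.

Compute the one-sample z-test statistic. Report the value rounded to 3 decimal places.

test statistic = -2.536

SE = σ/√n = 5/√27 = 0.9623
z = (x̄−μ₀)/SE = (33.56−36)/0.9623 = -2.5357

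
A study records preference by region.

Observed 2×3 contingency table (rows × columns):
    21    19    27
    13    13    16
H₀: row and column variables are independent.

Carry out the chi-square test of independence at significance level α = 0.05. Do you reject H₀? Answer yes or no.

Row totals [67, 42], col totals [34, 32, 43], n=109
χ² = (21−20.90)²/20.90 + (19−19.67)²/19.67 + (27−26.43)²/26.43 + (13−13.10)²/13.10 + (13−12.33)²/12.33 + (16−16.57)²/16.57 = 0.0922
df = 2
p-value (upper-tail) = 0.95494
At α=0.05: p ≥ α → fail to reject H₀

reject H₀: no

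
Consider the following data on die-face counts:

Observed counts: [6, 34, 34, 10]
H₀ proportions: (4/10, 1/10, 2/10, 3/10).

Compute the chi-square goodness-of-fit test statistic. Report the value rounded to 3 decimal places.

n = 84; E_i = n·p_i = [33.60, 8.40, 16.80, 25.20]
χ² = (6−33.60)²/33.60 + (34−8.40)²/8.40 + (34−16.80)²/16.80 + (10−25.20)²/25.20 = 127.4683
df = 3

test statistic = 127.468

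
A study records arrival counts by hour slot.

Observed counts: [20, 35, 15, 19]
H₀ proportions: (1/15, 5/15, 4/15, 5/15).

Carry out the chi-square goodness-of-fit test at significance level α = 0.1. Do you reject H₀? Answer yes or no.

reject H₀: yes

n = 89; E_i = n·p_i = [5.93, 29.67, 23.73, 29.67]
χ² = (20−5.93)²/5.93 + (35−29.67)²/29.67 + (15−23.73)²/23.73 + (19−29.67)²/29.67 = 41.3567
df = 3
p-value (upper-tail) = 0.00000
At α=0.1: p < α → reject H₀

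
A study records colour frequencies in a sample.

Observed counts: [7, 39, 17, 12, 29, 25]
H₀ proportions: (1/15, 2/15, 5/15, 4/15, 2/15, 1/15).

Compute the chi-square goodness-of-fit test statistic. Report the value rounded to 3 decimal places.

test statistic = 97.605

n = 129; E_i = n·p_i = [8.60, 17.20, 43.00, 34.40, 17.20, 8.60]
χ² = (7−8.60)²/8.60 + (39−17.20)²/17.20 + (17−43.00)²/43.00 + (12−34.40)²/34.40 + (29−17.20)²/17.20 + (25−8.60)²/8.60 = 97.6047
df = 5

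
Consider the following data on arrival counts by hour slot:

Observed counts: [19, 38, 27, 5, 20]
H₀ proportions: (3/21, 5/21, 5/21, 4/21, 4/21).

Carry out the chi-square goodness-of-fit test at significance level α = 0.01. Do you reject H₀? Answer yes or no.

reject H₀: yes

n = 109; E_i = n·p_i = [15.57, 25.95, 25.95, 20.76, 20.76]
χ² = (19−15.57)²/15.57 + (38−25.95)²/25.95 + (27−25.95)²/25.95 + (5−20.76)²/20.76 + (20−20.76)²/20.76 = 18.3839
df = 4
p-value (upper-tail) = 0.00104
At α=0.01: p < α → reject H₀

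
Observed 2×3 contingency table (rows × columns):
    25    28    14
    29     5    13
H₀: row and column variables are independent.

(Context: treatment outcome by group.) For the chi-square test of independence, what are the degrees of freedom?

degrees of freedom = 2

df = (r−1)(c−1) = (2−1)·(3−1) = 2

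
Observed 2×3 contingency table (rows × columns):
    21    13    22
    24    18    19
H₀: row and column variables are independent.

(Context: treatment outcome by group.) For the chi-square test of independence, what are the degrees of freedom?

df = (r−1)(c−1) = (2−1)·(3−1) = 2

degrees of freedom = 2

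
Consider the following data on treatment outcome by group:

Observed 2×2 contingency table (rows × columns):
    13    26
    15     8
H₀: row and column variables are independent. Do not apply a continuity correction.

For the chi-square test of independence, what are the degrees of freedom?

df = (r−1)(c−1) = (2−1)·(2−1) = 1

degrees of freedom = 1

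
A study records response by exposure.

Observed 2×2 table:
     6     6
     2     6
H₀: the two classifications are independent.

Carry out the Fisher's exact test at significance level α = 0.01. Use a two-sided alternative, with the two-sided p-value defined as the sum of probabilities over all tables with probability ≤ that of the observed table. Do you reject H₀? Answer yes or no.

Margins: r₁=12, r₂=8, c₁=8, c₂=12, n=20
p_obs = C(12,6)·C(8,2)/C(20,8); sum pmf over tables with pmf ≤ p_obs
p-value (two-sided) = 0.37285
At α=0.01: p ≥ α → fail to reject H₀

reject H₀: no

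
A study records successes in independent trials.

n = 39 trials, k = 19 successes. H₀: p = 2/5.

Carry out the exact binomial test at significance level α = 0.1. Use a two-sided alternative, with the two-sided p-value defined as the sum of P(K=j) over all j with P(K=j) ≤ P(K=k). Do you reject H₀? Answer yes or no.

Exact binomial: n=39, k=19, p₀=2/5=0.4000
P(X=j) = C(n,j)·p₀^j·(1−p₀)^(n−j); p = Σ P(X=j) over j with P(X=j) ≤ P(X=19)
p-value (two-sided) = 0.32670
At α=0.1: p ≥ α → fail to reject H₀

reject H₀: no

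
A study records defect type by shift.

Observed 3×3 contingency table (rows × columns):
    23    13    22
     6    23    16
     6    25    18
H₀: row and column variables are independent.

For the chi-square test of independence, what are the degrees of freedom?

df = (r−1)(c−1) = (3−1)·(3−1) = 4

degrees of freedom = 4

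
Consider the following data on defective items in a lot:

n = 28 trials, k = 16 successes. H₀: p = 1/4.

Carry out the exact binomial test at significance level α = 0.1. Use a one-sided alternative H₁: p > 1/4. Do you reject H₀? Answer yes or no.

reject H₀: yes

Exact binomial: n=28, k=16, p₀=1/4=0.2500
P(X≥16) from Σ C(n,i)·p₀^i·(1−p₀)^(n−i)
p-value (one-sided, H₁ greater) = 0.00029
At α=0.1: p < α → reject H₀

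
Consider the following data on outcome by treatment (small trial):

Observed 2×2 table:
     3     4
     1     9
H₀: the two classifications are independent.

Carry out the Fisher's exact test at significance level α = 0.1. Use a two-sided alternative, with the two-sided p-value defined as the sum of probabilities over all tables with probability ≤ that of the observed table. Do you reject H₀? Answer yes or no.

Margins: r₁=7, r₂=10, c₁=4, c₂=13, n=17
p_obs = C(7,3)·C(10,1)/C(17,4); sum pmf over tables with pmf ≤ p_obs
p-value (two-sided) = 0.25000
At α=0.1: p ≥ α → fail to reject H₀

reject H₀: no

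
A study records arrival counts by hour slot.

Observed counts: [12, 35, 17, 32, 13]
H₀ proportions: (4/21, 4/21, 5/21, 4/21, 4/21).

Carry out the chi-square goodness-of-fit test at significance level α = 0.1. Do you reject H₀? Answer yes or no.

n = 109; E_i = n·p_i = [20.76, 20.76, 25.95, 20.76, 20.76]
χ² = (12−20.76)²/20.76 + (35−20.76)²/20.76 + (17−25.95)²/25.95 + (32−20.76)²/20.76 + (13−20.76)²/20.76 = 25.5349
df = 4
p-value (upper-tail) = 0.00004
At α=0.1: p < α → reject H₀

reject H₀: yes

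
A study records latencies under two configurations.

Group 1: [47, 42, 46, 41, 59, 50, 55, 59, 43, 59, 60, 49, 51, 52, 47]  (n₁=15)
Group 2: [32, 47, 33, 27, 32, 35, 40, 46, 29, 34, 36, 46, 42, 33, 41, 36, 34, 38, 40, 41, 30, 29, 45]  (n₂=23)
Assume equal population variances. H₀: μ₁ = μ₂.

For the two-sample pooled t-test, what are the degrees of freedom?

degrees of freedom = 36

df = n₁ + n₂ − 2 = 15 + 23 − 2 = 36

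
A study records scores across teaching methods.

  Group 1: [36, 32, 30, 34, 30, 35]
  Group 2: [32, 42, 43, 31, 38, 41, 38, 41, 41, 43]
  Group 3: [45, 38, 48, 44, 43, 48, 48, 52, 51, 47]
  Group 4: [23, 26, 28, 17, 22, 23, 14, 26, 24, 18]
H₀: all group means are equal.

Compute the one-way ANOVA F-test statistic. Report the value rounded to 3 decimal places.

test statistic = 63.337

Group means [32.83, 39.00, 46.40, 22.10], grand mean 35.333
SSB = Σnᵢ(x̄ᵢ−x̄)² = 3147.867; SSW = ΣΣ(x−x̄ᵢ)² = 530.133
MSB = 3147.867/3 = 1049.2889; MSW = 530.133/32 = 16.5667
F = MSB/MSW = 63.3374
df = (3, 32)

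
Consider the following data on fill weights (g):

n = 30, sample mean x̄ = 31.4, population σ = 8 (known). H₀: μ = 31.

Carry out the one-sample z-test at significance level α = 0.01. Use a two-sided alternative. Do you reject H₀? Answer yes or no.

SE = σ/√n = 8/√30 = 1.4606
z = (x̄−μ₀)/SE = (31.4−31)/1.4606 = 0.2739
p-value (two-sided) = 0.78419
At α=0.01: p ≥ α → fail to reject H₀

reject H₀: no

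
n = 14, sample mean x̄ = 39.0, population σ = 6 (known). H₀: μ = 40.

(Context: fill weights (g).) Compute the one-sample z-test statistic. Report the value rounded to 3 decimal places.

SE = σ/√n = 6/√14 = 1.6036
z = (x̄−μ₀)/SE = (39.0−40)/1.6036 = -0.6236

test statistic = -0.624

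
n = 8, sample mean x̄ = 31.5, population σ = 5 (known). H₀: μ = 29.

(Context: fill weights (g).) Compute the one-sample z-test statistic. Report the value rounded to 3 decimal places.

SE = σ/√n = 5/√8 = 1.7678
z = (x̄−μ₀)/SE = (31.5−29)/1.7678 = 1.4142

test statistic = 1.414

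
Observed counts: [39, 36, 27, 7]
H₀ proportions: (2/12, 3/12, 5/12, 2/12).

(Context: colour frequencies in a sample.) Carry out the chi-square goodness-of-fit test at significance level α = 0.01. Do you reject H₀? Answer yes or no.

n = 109; E_i = n·p_i = [18.17, 27.25, 45.42, 18.17]
χ² = (39−18.17)²/18.17 + (36−27.25)²/27.25 + (27−45.42)²/45.42 + (7−18.17)²/18.17 = 41.0330
df = 3
p-value (upper-tail) = 0.00000
At α=0.01: p < α → reject H₀

reject H₀: yes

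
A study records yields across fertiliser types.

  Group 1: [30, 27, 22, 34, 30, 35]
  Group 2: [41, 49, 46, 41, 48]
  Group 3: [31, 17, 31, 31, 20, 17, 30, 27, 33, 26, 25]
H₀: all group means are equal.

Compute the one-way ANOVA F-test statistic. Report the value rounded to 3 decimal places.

Group means [29.67, 45.00, 26.18], grand mean 31.409
SSB = Σnᵢ(x̄ᵢ−x̄)² = 1242.348; SSW = ΣΣ(x−x̄ᵢ)² = 510.970
MSB = 1242.348/2 = 621.1742; MSW = 510.970/19 = 26.8931
F = MSB/MSW = 23.0979
df = (2, 19)

test statistic = 23.098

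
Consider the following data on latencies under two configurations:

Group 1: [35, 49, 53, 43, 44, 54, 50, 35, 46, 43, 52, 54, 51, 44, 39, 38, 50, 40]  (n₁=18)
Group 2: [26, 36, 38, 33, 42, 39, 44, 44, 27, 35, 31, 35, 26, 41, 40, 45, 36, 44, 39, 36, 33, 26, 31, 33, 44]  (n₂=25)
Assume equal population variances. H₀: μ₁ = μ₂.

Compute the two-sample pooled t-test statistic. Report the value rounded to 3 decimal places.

test statistic = 4.884

x̄₁=45.556, s₁=6.382, n₁=18
x̄₂=36.160, s₂=6.108, n₂=25
s_p² = [17·6.382² + 24·6.108²]/41 = 38.7269
SE = √(s_p²·(1/18+1/25)) = 1.9237
t = (45.556−36.160)/1.9237 = 4.8841
df = 41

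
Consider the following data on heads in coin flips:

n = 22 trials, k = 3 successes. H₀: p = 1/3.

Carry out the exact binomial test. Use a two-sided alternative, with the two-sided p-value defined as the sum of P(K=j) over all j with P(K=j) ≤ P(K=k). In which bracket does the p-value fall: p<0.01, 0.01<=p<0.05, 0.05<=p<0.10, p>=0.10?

p-value bracket: 0.05<=p<0.10

Exact binomial: n=22, k=3, p₀=1/3=0.3333
P(X=j) = C(n,j)·p₀^j·(1−p₀)^(n−j); p = Σ P(X=j) over j with P(X=j) ≤ P(X=3)
p-value (two-sided) = 0.06776
→ bracket: 0.05<=p<0.10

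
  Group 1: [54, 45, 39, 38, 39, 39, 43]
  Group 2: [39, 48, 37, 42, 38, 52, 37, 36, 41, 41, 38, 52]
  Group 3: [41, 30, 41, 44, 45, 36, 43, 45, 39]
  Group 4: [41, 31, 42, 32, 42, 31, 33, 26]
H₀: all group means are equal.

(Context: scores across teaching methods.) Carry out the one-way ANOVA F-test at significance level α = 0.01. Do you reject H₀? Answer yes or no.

Group means [42.43, 41.75, 40.44, 34.75], grand mean 40.000
SSB = Σnᵢ(x̄ᵢ−x̄)² = 300.313; SSW = ΣΣ(x−x̄ᵢ)² = 1011.687
MSB = 300.313/3 = 100.1045; MSW = 1011.687/32 = 31.6152
F = MSB/MSW = 3.1663
df = (3, 32)
p-value (upper-tail) = 0.03768
At α=0.01: p ≥ α → fail to reject H₀

reject H₀: no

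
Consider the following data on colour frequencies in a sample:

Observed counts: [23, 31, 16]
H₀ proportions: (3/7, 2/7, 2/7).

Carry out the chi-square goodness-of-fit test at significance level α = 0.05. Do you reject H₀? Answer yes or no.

reject H₀: yes

n = 70; E_i = n·p_i = [30.00, 20.00, 20.00]
χ² = (23−30.00)²/30.00 + (31−20.00)²/20.00 + (16−20.00)²/20.00 = 8.4833
df = 2
p-value (upper-tail) = 0.01438
At α=0.05: p < α → reject H₀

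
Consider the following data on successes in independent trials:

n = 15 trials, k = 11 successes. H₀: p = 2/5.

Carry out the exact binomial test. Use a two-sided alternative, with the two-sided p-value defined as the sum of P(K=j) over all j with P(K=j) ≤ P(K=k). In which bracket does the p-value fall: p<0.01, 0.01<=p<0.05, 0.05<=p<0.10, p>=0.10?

p-value bracket: 0.01<=p<0.05

Exact binomial: n=15, k=11, p₀=2/5=0.4000
P(X=j) = C(n,j)·p₀^j·(1−p₀)^(n−j); p = Σ P(X=j) over j with P(X=j) ≤ P(X=11)
p-value (two-sided) = 0.01452
→ bracket: 0.01<=p<0.05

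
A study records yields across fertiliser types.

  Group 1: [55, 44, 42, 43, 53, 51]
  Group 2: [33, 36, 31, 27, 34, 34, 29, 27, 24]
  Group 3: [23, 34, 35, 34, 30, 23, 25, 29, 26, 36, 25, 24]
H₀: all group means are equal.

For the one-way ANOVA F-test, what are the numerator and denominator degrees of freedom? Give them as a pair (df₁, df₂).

degrees of freedom = [2, 24]

k = 3 groups, N = 27 total
df = (k−1, N−k) = (3−1, 27−3) = (2, 24)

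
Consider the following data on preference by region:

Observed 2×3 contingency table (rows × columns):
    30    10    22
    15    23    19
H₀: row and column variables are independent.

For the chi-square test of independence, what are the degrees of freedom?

df = (r−1)(c−1) = (2−1)·(3−1) = 2

degrees of freedom = 2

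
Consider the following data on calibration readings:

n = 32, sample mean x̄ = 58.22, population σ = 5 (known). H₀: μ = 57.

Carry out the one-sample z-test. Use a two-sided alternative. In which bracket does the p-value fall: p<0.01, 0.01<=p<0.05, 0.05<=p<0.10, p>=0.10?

p-value bracket: p>=0.10

SE = σ/√n = 5/√32 = 0.8839
z = (x̄−μ₀)/SE = (58.22−57)/0.8839 = 1.3803
p-value (two-sided) = 0.16750
→ bracket: p>=0.10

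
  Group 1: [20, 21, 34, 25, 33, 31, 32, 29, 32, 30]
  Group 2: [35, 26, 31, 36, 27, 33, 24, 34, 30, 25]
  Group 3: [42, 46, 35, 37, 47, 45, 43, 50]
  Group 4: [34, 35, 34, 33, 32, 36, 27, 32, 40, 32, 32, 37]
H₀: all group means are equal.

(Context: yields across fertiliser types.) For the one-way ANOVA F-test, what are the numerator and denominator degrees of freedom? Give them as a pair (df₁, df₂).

k = 4 groups, N = 40 total
df = (k−1, N−k) = (4−1, 40−4) = (3, 36)

degrees of freedom = [3, 36]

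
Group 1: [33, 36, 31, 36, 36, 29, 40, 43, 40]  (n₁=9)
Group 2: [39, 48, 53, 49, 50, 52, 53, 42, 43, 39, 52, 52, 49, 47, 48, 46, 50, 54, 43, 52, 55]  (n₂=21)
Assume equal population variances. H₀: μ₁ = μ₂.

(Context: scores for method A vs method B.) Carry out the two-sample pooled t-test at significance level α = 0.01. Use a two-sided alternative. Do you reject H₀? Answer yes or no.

reject H₀: yes

x̄₁=36.000, s₁=4.528, n₁=9
x̄₂=48.381, s₂=4.790, n₂=21
s_p² = [8·4.528² + 20·4.790²]/28 = 22.2483
SE = √(s_p²·(1/9+1/21)) = 1.8792
t = (36.000−48.381)/1.8792 = -6.5883
df = 28
p-value (two-sided) = 0.00000
At α=0.01: p < α → reject H₀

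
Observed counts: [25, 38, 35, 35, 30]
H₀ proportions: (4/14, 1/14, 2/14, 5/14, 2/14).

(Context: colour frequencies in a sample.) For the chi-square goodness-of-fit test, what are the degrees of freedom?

df = k − 1 = 5 − 1 = 4

degrees of freedom = 4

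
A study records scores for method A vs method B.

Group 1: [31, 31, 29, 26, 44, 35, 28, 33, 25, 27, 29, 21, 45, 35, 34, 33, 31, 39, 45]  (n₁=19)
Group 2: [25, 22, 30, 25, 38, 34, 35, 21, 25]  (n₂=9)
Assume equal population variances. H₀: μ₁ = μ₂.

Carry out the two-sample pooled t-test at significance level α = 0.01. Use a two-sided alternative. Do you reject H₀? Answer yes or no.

x̄₁=32.684, s₁=6.725, n₁=19
x̄₂=28.333, s₂=6.124, n₂=9
s_p² = [18·6.725² + 8·6.124²]/26 = 42.8502
SE = √(s_p²·(1/19+1/9)) = 2.6489
t = (32.684−28.333)/2.6489 = 1.6426
df = 26
p-value (two-sided) = 0.11252
At α=0.01: p ≥ α → fail to reject H₀

reject H₀: no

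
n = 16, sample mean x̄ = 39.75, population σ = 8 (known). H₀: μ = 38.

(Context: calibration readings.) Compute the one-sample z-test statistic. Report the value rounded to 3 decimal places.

SE = σ/√n = 8/√16 = 2.0000
z = (x̄−μ₀)/SE = (39.75−38)/2.0000 = 0.8750

test statistic = 0.875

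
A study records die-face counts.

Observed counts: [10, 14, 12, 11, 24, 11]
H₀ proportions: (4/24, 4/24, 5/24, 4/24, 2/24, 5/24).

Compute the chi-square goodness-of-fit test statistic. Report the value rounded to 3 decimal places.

n = 82; E_i = n·p_i = [13.67, 13.67, 17.08, 13.67, 6.83, 17.08]
χ² = (10−13.67)²/13.67 + (14−13.67)²/13.67 + (12−17.08)²/17.08 + (11−13.67)²/13.67 + (24−6.83)²/6.83 + (11−17.08)²/17.08 = 48.3171
df = 5

test statistic = 48.317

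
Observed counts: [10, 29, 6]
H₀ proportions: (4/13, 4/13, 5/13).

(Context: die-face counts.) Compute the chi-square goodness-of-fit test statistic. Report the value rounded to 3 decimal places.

n = 45; E_i = n·p_i = [13.85, 13.85, 17.31]
χ² = (10−13.85)²/13.85 + (29−13.85)²/13.85 + (6−17.31)²/17.31 = 25.0411
df = 2

test statistic = 25.041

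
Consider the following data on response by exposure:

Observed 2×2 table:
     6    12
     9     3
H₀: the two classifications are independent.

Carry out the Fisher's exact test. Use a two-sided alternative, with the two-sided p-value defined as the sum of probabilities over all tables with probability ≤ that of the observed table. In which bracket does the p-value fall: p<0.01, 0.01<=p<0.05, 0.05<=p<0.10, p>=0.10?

Margins: r₁=18, r₂=12, c₁=15, c₂=15, n=30
p_obs = C(18,6)·C(12,9)/C(30,15); sum pmf over tables with pmf ≤ p_obs
p-value (two-sided) = 0.06043
→ bracket: 0.05<=p<0.10

p-value bracket: 0.05<=p<0.10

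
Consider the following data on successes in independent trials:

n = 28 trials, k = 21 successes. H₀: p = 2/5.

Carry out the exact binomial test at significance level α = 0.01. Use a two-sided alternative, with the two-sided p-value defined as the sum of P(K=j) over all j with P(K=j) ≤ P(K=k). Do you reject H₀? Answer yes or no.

Exact binomial: n=28, k=21, p₀=2/5=0.4000
P(X=j) = C(n,j)·p₀^j·(1−p₀)^(n−j); p = Σ P(X=j) over j with P(X=j) ≤ P(X=21)
p-value (two-sided) = 0.00030
At α=0.01: p < α → reject H₀

reject H₀: yes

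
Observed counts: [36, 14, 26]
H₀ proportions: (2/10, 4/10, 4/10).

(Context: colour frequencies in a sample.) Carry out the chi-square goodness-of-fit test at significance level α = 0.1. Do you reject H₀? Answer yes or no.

reject H₀: yes

n = 76; E_i = n·p_i = [15.20, 30.40, 30.40]
χ² = (36−15.20)²/15.20 + (14−30.40)²/30.40 + (26−30.40)²/30.40 = 37.9474
df = 2
p-value (upper-tail) = 0.00000
At α=0.1: p < α → reject H₀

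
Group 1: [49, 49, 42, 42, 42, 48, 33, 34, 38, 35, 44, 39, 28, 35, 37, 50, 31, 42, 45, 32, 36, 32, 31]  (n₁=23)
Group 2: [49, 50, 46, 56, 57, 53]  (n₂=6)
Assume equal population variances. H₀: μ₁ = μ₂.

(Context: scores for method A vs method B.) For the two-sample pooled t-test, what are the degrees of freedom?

df = n₁ + n₂ − 2 = 23 + 6 − 2 = 27

degrees of freedom = 27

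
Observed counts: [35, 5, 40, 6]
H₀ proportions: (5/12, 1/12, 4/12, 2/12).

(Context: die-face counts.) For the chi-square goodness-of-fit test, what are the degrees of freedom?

degrees of freedom = 3

df = k − 1 = 4 − 1 = 3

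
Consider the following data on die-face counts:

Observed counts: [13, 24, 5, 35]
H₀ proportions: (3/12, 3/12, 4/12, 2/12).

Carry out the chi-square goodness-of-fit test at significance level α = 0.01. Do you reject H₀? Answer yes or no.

reject H₀: yes

n = 77; E_i = n·p_i = [19.25, 19.25, 25.67, 12.83]
χ² = (13−19.25)²/19.25 + (24−19.25)²/19.25 + (5−25.67)²/25.67 + (35−12.83)²/12.83 = 58.1299
df = 3
p-value (upper-tail) = 0.00000
At α=0.01: p < α → reject H₀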